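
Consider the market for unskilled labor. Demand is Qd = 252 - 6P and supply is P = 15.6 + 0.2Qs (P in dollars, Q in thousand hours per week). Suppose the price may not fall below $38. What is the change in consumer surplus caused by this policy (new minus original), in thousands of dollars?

Rearranging supply gives Qs = 5P - 78. Without the control the market clears where 252 - 6P = 5P - 78, i.e. P* = 30 and Q* = 72.
Because the floor (38) lies above the market-clearing price, it is binding.
At P = 38: Qd = 252 - 6·38 = 24 and Qs = 5·38 - 78 = 112.
Consumer surplus without the control is ½ · (42 - 30) · 72 = 432.
With the floor, consumers buy 24 units at 38, so CS = ½ · (42 - 38) · 24 = 48.
Change in consumer surplus = 48 - 432 = -384.

-384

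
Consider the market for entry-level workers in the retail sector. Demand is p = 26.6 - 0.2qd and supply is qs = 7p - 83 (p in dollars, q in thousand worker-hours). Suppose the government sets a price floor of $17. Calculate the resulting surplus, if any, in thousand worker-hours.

Rearranging demand gives qd = 133 - 5p. Equilibrium: 133 - 5p = 7p - 83, so 216 = 12p and p* = 18, q* = 43.
The floor of 17 is below the equilibrium price 18, so it is not binding; the market clears at p* = 18, q* = 43.
Since the control does not bind, there is no surplus.

0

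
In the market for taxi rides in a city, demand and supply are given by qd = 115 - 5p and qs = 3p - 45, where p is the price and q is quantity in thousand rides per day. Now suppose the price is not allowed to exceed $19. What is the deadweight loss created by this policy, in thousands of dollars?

In a free market, 115 - 5p = 3p - 45 gives the equilibrium p* = 20, q* = 15.
Because the ceiling (19) lies below the market-clearing price, it is binding.
At p = 19: qd = 115 - 5·19 = 20 and qs = 3·19 - 45 = 12.
Quantity traded falls to 12. At q = 12 the demand price is (115 - 12)/5 = 20.6 and the supply price is (45 + 12)/3 = 19.
Deadweight loss = ½ · (20.6 - 19) · (15 - 12) = ½ · 1.6 · 3 = 2.4.

2.4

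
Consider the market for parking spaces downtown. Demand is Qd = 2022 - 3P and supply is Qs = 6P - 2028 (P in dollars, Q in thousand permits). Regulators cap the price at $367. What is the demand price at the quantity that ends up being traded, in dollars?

Setting quantity demanded equal to quantity supplied, 2022 - 3P = 6P - 2028, gives P* = 450 and Q* = 672.
Because the ceiling (367) lies below the market-clearing price, it is binding.
At P = 367: Qd = 2022 - 3·367 = 921 and Qs = 6·367 - 2028 = 174.
Only 174 units reach the market. On the demand curve, the marginal buyer's willingness to pay at Q = 174 is (2022 - 174)/3 = 616.

616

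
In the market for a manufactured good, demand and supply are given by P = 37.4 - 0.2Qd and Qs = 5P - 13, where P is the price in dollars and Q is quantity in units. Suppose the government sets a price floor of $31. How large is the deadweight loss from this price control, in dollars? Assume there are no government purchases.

Rearranging demand gives Qd = 187 - 5P. Setting quantity demanded equal to quantity supplied, 187 - 5P = 5P - 13, gives P* = 20 and Q* = 87.
Because the floor (31) lies above the market-clearing price, it is binding.
At P = 31: Qd = 187 - 5·31 = 32 and Qs = 5·31 - 13 = 142.
Quantity traded falls to 32. At Q = 32 the demand price is (187 - 32)/5 = 31 and the supply price is (13 + 32)/5 = 9.
Deadweight loss = ½ · (31 - 9) · (87 - 32) = ½ · 22 · 55 = 605.

605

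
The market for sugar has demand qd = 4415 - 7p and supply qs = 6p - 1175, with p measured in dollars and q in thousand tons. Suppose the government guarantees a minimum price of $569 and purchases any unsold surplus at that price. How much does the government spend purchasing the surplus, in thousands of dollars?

In a free market, 4415 - 7p = 6p - 1175 gives the equilibrium p* = 430, q* = 1405.
The floor of 569 is above the equilibrium price 430, so it binds.
At p = 569: qd = 4415 - 7·569 = 432 and qs = 6·569 - 1175 = 2239.
Surplus = qs - qd = 1807.
Government expenditure = surplus × support price = 1807 × 569 = 1028183.

1028183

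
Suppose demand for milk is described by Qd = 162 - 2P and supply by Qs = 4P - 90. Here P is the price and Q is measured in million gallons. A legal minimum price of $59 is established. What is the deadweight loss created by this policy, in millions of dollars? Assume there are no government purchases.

In a free market, 162 - 2P = 4P - 90 gives the equilibrium P* = 42, Q* = 78.
Because the floor (59) lies above the market-clearing price, it is binding.
At P = 59: Qd = 162 - 2·59 = 44 and Qs = 4·59 - 90 = 146.
Quantity traded falls to 44. At Q = 44 the demand price is (162 - 44)/2 = 59 and the supply price is (90 + 44)/4 = 33.5.
Deadweight loss = ½ · (59 - 33.5) · (78 - 44) = ½ · 25.5 · 34 = 433.5.

433.5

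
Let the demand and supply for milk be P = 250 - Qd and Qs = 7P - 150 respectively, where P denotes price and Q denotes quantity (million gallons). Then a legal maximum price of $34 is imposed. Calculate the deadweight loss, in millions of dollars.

7168

Rearranging demand gives Qd = 250 - P. Equilibrium: 250 - P = 7P - 150, so 400 = 8P and P* = 50, Q* = 200.
Since 34 < 50, the ceiling is binding.
At P = 34: Qd = 250 - 34 = 216 and Qs = 7·34 - 150 = 88.
Quantity traded falls to 88. At Q = 88 the demand price is 250 - 88 = 162 and the supply price is (150 + 88)/7 = 34.
Deadweight loss = ½ · (162 - 34) · (200 - 88) = ½ · 128 · 112 = 7168.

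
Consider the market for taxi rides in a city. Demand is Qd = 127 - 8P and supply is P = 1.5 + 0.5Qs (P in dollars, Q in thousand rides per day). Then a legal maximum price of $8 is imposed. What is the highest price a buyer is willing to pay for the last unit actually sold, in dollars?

14.25

Rearranging supply gives Qs = 2P - 3. Setting quantity demanded equal to quantity supplied, 127 - 8P = 2P - 3, gives P* = 13 and Q* = 23.
Since 8 < 13, the ceiling is binding.
At P = 8: Qd = 127 - 8·8 = 63 and Qs = 2·8 - 3 = 13.
Only 13 units reach the market. On the demand curve, the marginal buyer's willingness to pay at Q = 13 is (127 - 13)/8 = 14.25.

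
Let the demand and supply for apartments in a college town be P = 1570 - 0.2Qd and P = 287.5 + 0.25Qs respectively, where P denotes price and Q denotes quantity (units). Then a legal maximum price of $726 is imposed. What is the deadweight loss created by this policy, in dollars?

270273.6

Rearranging demand gives Qd = 7850 - 5P; rearranging supply gives Qs = 4P - 1150. In a free market, 7850 - 5P = 4P - 1150 gives the equilibrium P* = 1000, Q* = 2850.
Because the ceiling (726) lies below the market-clearing price, it is binding.
At P = 726: Qd = 7850 - 5·726 = 4220 and Qs = 4·726 - 1150 = 1754.
Quantity traded falls to 1754. At Q = 1754 the demand price is (7850 - 1754)/5 = 1219.2 and the supply price is (1150 + 1754)/4 = 726.
Deadweight loss = ½ · (1219.2 - 726) · (2850 - 1754) = ½ · 493.2 · 1096 = 270273.6.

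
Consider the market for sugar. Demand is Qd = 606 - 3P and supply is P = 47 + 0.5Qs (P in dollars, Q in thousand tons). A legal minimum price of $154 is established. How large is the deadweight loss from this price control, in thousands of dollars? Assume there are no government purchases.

Rearranging supply gives Qs = 2P - 94. In a free market, 606 - 3P = 2P - 94 gives the equilibrium P* = 140, Q* = 186.
Because the floor (154) lies above the market-clearing price, it is binding.
At P = 154: Qd = 606 - 3·154 = 144 and Qs = 2·154 - 94 = 214.
Quantity traded falls to 144. At Q = 144 the demand price is (606 - 144)/3 = 154 and the supply price is (94 + 144)/2 = 119.
Deadweight loss = ½ · (154 - 119) · (186 - 144) = ½ · 35 · 42 = 735.

735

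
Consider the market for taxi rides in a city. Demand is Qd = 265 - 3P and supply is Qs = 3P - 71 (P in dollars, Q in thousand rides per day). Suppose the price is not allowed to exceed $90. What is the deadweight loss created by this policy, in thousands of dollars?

0

Equilibrium: 265 - 3P = 3P - 71, so 336 = 6P and P* = 56, Q* = 97.
The ceiling of 90 is above the equilibrium price 56, so it is not binding; the market clears at P* = 56, Q* = 97.
Since the control does not bind, no trades are prevented and deadweight loss is zero.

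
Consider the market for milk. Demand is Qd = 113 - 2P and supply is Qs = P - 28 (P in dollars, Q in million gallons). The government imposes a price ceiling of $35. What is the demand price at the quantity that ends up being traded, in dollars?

Without the control the market clears where 113 - 2P = P - 28, i.e. P* = 47 and Q* = 19.
Because the ceiling (35) lies below the market-clearing price, it is binding.
At P = 35: Qd = 113 - 2·35 = 43 and Qs = 35 - 28 = 7.
Only 7 units reach the market. On the demand curve, the marginal buyer's willingness to pay at Q = 7 is (113 - 7)/2 = 53.

53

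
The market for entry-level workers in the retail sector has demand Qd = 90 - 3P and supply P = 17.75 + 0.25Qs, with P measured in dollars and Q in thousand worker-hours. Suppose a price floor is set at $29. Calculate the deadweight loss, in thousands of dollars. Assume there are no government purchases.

Rearranging supply gives Qs = 4P - 71. In a free market, 90 - 3P = 4P - 71 gives the equilibrium P* = 23, Q* = 21.
Since 29 > 23, the floor is binding.
At P = 29: Qd = 90 - 3·29 = 3 and Qs = 4·29 - 71 = 45.
Quantity traded falls to 3. At Q = 3 the demand price is (90 - 3)/3 = 29 and the supply price is (71 + 3)/4 = 18.5.
Deadweight loss = ½ · (29 - 18.5) · (21 - 3) = ½ · 10.5 · 18 = 94.5.

94.5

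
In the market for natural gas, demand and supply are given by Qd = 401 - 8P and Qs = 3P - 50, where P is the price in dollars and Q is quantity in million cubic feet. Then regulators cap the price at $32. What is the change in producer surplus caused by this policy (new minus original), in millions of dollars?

Without the control the market clears where 401 - 8P = 3P - 50, i.e. P* = 41 and Q* = 73.
The ceiling of 32 is below the equilibrium price 41, so it binds.
At P = 32: Qd = 401 - 8·32 = 145 and Qs = 3·32 - 50 = 46.
Producer surplus without the control is ½ · (41 - 50/3) · 73 = 5329/6.
With the ceiling, producers sell 46 units at 32, so PS = ½ · (32 - 50/3) · 46 = 1058/3.
Change in producer surplus = 1058/3 - 5329/6 = -535.5.

-535.5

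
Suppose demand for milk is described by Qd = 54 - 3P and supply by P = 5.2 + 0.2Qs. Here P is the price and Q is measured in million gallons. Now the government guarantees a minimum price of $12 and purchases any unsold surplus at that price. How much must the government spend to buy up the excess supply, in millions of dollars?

192

Rearranging supply gives Qs = 5P - 26. Setting quantity demanded equal to quantity supplied, 54 - 3P = 5P - 26, gives P* = 10 and Q* = 24.
Because the floor (12) lies above the market-clearing price, it is binding.
At P = 12: Qd = 54 - 3·12 = 18 and Qs = 5·12 - 26 = 34.
Surplus = Qs - Qd = 16.
Government expenditure = surplus × support price = 16 × 12 = 192.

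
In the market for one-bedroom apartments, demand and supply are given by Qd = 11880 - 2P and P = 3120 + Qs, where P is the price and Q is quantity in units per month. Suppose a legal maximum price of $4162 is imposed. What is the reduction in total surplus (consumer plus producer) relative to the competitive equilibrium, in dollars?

526683

Rearranging supply gives Qs = P - 3120. Equilibrium: 11880 - 2P = P - 3120, so 15000 = 3P and P* = 5000, Q* = 1880.
Since 4162 < 5000, the ceiling is binding.
At P = 4162: Qd = 11880 - 2·4162 = 3556 and Qs = 4162 - 3120 = 1042.
Quantity traded falls to 1042. At Q = 1042 the demand price is (11880 - 1042)/2 = 5419 and the supply price is 3120 + 1042 = 4162.
Deadweight loss = ½ · (5419 - 4162) · (1880 - 1042) = ½ · 1257 · 838 = 526683.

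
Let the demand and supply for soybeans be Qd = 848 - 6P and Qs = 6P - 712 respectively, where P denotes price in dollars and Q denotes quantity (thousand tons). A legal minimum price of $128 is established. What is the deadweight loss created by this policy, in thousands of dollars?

0

In a free market, 848 - 6P = 6P - 712 gives the equilibrium P* = 130, Q* = 68.
Since 128 is below P* = 130, the floor does not bind and the free-market outcome prevails.
Since the control does not bind, no trades are prevented and deadweight loss is zero.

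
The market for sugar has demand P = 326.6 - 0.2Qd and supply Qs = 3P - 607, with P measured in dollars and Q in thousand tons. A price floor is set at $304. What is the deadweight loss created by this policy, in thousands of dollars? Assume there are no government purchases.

3840

Rearranging demand gives Qd = 1633 - 5P. Equilibrium: 1633 - 5P = 3P - 607, so 2240 = 8P and P* = 280, Q* = 233.
Because the floor (304) lies above the market-clearing price, it is binding.
At P = 304: Qd = 1633 - 5·304 = 113 and Qs = 3·304 - 607 = 305.
Quantity traded falls to 113. At Q = 113 the demand price is (1633 - 113)/5 = 304 and the supply price is (607 + 113)/3 = 240.
Deadweight loss = ½ · (304 - 240) · (233 - 113) = ½ · 64 · 120 = 3840.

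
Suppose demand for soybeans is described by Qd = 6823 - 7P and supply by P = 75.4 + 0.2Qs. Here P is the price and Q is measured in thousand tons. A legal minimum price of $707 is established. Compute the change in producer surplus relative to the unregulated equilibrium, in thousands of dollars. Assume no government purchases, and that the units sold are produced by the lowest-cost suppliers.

144417.9

Rearranging supply gives Qs = 5P - 377. In a free market, 6823 - 7P = 5P - 377 gives the equilibrium P* = 600, Q* = 2623.
Since 707 > 600, the floor is binding.
At P = 707: Qd = 6823 - 7·707 = 1874 and Qs = 5·707 - 377 = 3158.
Producer surplus without the control is ½ · (600 - 75.4) · 2623 = 688012.9.
With the floor, 1874 units are sold at 707. The supply price at Q = 1874 is 450.2, so PS = ½ · [(707 - 75.4) + (707 - 450.2)] · 1874 = 832430.8.
Change in producer surplus = 832430.8 - 688012.9 = 144417.9.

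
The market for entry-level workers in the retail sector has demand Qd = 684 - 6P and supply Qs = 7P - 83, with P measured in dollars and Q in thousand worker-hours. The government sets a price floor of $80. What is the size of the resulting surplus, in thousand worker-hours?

Without the control the market clears where 684 - 6P = 7P - 83, i.e. P* = 59 and Q* = 330.
The floor of 80 is above the equilibrium price 59, so it binds.
At P = 80: Qd = 684 - 6·80 = 204 and Qs = 7·80 - 83 = 477.
Surplus = Qs - Qd = 477 - 204 = 273.

273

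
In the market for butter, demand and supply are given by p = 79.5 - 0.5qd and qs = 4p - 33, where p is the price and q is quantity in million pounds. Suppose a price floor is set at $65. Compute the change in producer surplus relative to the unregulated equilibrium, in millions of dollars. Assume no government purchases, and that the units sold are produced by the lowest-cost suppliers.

412.5

Rearranging demand gives qd = 159 - 2p. Equilibrium: 159 - 2p = 4p - 33, so 192 = 6p and p* = 32, q* = 95.
Because the floor (65) lies above the market-clearing price, it is binding.
At p = 65: qd = 159 - 2·65 = 29 and qs = 4·65 - 33 = 227.
Producer surplus without the control is ½ · (32 - 8.25) · 95 = 1128.125.
With the floor, 29 units are sold at 65. The supply price at q = 29 is 15.5, so PS = ½ · [(65 - 8.25) + (65 - 15.5)] · 29 = 1540.625.
Change in producer surplus = 1540.625 - 1128.125 = 412.5.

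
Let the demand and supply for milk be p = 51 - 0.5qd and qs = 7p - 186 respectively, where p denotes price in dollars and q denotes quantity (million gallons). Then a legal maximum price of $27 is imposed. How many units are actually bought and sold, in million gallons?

Rearranging demand gives qd = 102 - 2p. Equilibrium: 102 - 2p = 7p - 186, so 288 = 9p and p* = 32, q* = 38.
Since 27 < 32, the ceiling is binding.
At p = 27: qd = 102 - 2·27 = 48 and qs = 7·27 - 186 = 3.
The quantity actually transacted is the short side, supply: 3.

3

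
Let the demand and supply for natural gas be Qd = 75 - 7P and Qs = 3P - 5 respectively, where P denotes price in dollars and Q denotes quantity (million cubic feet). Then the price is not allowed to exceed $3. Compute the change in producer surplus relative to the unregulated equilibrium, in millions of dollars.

-57.5

Equilibrium: 75 - 7P = 3P - 5, so 80 = 10P and P* = 8, Q* = 19.
Since 3 < 8, the ceiling is binding.
At P = 3: Qd = 75 - 7·3 = 54 and Qs = 3·3 - 5 = 4.
Producer surplus without the control is ½ · (8 - 5/3) · 19 = 361/6.
With the ceiling, producers sell 4 units at 3, so PS = ½ · (3 - 5/3) · 4 = 8/3.
Change in producer surplus = 8/3 - 361/6 = -57.5.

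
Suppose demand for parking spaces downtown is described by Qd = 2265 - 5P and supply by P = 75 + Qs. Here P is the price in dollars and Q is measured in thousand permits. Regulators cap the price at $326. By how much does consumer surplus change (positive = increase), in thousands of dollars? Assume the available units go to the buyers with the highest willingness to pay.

Rearranging supply gives Qs = P - 75. Equilibrium: 2265 - 5P = P - 75, so 2340 = 6P and P* = 390, Q* = 315.
The ceiling of 326 is below the equilibrium price 390, so it binds.
At P = 326: Qd = 2265 - 5·326 = 635 and Qs = 326 - 75 = 251.
Consumer surplus without the control is ½ · (453 - 390) · 315 = 9922.5.
With the ceiling, 251 units are sold at 326 (assume they go to the highest-value buyers). The demand price at Q = 251 is 402.8, so CS = ½ · [(453 - 326) + (402.8 - 326)] · 251 = 25576.9.
Change in consumer surplus = 25576.9 - 9922.5 = 15654.4.

15654.4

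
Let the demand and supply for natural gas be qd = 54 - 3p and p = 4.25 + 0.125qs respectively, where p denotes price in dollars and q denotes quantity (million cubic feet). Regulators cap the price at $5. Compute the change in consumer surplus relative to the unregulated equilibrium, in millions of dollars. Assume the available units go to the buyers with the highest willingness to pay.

Rearranging supply gives qs = 8p - 34. Equilibrium: 54 - 3p = 8p - 34, so 88 = 11p and p* = 8, q* = 30.
The ceiling of 5 is below the equilibrium price 8, so it binds.
At p = 5: qd = 54 - 3·5 = 39 and qs = 8·5 - 34 = 6.
Consumer surplus without the control is ½ · (18 - 8) · 30 = 150.
With the ceiling, 6 units are sold at 5 (assume they go to the highest-value buyers). The demand price at q = 6 is 16, so CS = ½ · [(18 - 5) + (16 - 5)] · 6 = 72.
Change in consumer surplus = 72 - 150 = -78.

-78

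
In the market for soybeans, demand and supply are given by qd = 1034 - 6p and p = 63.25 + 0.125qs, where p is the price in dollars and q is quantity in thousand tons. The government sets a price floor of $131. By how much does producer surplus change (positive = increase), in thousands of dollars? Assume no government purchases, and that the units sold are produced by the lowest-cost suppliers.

Rearranging supply gives qs = 8p - 506. In a free market, 1034 - 6p = 8p - 506 gives the equilibrium p* = 110, q* = 374.
Because the floor (131) lies above the market-clearing price, it is binding.
At p = 131: qd = 1034 - 6·131 = 248 and qs = 8·131 - 506 = 542.
Producer surplus without the control is ½ · (110 - 63.25) · 374 = 8742.25.
With the floor, 248 units are sold at 131. The supply price at q = 248 is 94.25, so PS = ½ · [(131 - 63.25) + (131 - 94.25)] · 248 = 12958.
Change in producer surplus = 12958 - 8742.25 = 4215.75.

4215.75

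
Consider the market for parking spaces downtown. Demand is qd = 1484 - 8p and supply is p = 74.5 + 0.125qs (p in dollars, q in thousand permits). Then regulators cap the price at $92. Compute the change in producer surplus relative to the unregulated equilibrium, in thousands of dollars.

Rearranging supply gives qs = 8p - 596. In a free market, 1484 - 8p = 8p - 596 gives the equilibrium p* = 130, q* = 444.
Because the ceiling (92) lies below the market-clearing price, it is binding.
At p = 92: qd = 1484 - 8·92 = 748 and qs = 8·92 - 596 = 140.
Producer surplus without the control is ½ · (130 - 74.5) · 444 = 12321.
With the ceiling, producers sell 140 units at 92, so PS = ½ · (92 - 74.5) · 140 = 1225.
Change in producer surplus = 1225 - 12321 = -11096.

-11096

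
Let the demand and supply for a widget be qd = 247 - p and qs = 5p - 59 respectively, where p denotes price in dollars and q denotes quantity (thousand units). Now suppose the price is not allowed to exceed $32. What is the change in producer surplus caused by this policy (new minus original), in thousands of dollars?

Equilibrium: 247 - p = 5p - 59, so 306 = 6p and p* = 51, q* = 196.
Since 32 < 51, the ceiling is binding.
At p = 32: qd = 247 - 32 = 215 and qs = 5·32 - 59 = 101.
Producer surplus without the control is ½ · (51 - 11.8) · 196 = 3841.6.
With the ceiling, producers sell 101 units at 32, so PS = ½ · (32 - 11.8) · 101 = 1020.1.
Change in producer surplus = 1020.1 - 3841.6 = -2821.5.

-2821.5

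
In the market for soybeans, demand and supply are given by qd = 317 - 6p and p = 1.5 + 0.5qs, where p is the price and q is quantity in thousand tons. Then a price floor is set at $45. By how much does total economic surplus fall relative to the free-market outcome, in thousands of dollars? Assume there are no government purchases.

300

Rearranging supply gives qs = 2p - 3. In a free market, 317 - 6p = 2p - 3 gives the equilibrium p* = 40, q* = 77.
Because the floor (45) lies above the market-clearing price, it is binding.
At p = 45: qd = 317 - 6·45 = 47 and qs = 2·45 - 3 = 87.
Quantity traded falls to 47. At q = 47 the demand price is (317 - 47)/6 = 45 and the supply price is (3 + 47)/2 = 25.
Deadweight loss = ½ · (45 - 25) · (77 - 47) = ½ · 20 · 30 = 300.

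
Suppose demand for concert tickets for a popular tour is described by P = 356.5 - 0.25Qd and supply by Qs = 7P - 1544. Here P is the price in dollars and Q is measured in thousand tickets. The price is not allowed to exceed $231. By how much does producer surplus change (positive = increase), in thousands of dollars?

-8170.5

Rearranging demand gives Qd = 1426 - 4P. Equilibrium: 1426 - 4P = 7P - 1544, so 2970 = 11P and P* = 270, Q* = 346.
Because the ceiling (231) lies below the market-clearing price, it is binding.
At P = 231: Qd = 1426 - 4·231 = 502 and Qs = 7·231 - 1544 = 73.
Producer surplus without the control is ½ · (270 - 1544/7) · 346 = 59858/7.
With the ceiling, producers sell 73 units at 231, so PS = ½ · (231 - 1544/7) · 73 = 5329/14.
Change in producer surplus = 5329/14 - 59858/7 = -8170.5.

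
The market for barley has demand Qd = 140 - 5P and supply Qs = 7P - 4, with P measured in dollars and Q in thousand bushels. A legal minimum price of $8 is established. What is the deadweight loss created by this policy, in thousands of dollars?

Setting quantity demanded equal to quantity supplied, 140 - 5P = 7P - 4, gives P* = 12 and Q* = 80.
Since 8 is below P* = 12, the floor does not bind and the free-market outcome prevails.
Since the control does not bind, no trades are prevented and deadweight loss is zero.

0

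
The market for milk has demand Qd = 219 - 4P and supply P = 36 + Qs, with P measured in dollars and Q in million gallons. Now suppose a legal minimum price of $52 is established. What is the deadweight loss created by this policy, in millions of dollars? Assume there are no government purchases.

10

Rearranging supply gives Qs = P - 36. Equilibrium: 219 - 4P = P - 36, so 255 = 5P and P* = 51, Q* = 15.
The floor of 52 is above the equilibrium price 51, so it binds.
At P = 52: Qd = 219 - 4·52 = 11 and Qs = 52 - 36 = 16.
Quantity traded falls to 11. At Q = 11 the demand price is (219 - 11)/4 = 52 and the supply price is 36 + 11 = 47.
Deadweight loss = ½ · (52 - 47) · (15 - 11) = ½ · 5 · 4 = 10.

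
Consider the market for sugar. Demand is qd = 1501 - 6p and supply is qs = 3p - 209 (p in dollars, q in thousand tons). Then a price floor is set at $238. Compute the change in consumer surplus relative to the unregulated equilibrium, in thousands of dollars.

-10416

Setting quantity demanded equal to quantity supplied, 1501 - 6p = 3p - 209, gives p* = 190 and q* = 361.
The floor of 238 is above the equilibrium price 190, so it binds.
At p = 238: qd = 1501 - 6·238 = 73 and qs = 3·238 - 209 = 505.
Consumer surplus without the control is ½ · (1501/6 - 190) · 361 = 130321/12.
With the floor, consumers buy 73 units at 238, so CS = ½ · (1501/6 - 238) · 73 = 5329/12.
Change in consumer surplus = 5329/12 - 130321/12 = -10416.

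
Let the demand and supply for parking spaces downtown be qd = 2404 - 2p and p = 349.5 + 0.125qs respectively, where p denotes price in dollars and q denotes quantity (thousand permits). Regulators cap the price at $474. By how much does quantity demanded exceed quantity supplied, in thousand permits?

460

Rearranging supply gives qs = 8p - 2796. Without the control the market clears where 2404 - 2p = 8p - 2796, i.e. p* = 520 and q* = 1364.
Because the ceiling (474) lies below the market-clearing price, it is binding.
At p = 474: qd = 2404 - 2·474 = 1456 and qs = 8·474 - 2796 = 996.
Shortage = qd - qs = 1456 - 996 = 460.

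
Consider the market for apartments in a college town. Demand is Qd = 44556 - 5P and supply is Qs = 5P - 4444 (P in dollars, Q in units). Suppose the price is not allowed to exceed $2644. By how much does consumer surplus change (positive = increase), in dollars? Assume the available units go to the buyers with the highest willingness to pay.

Setting quantity demanded equal to quantity supplied, 44556 - 5P = 5P - 4444, gives P* = 4900 and Q* = 20056.
Since 2644 < 4900, the ceiling is binding.
At P = 2644: Qd = 44556 - 5·2644 = 31336 and Qs = 5·2644 - 4444 = 8776.
Consumer surplus without the control is ½ · (8911.2 - 4900) · 20056 = 40224313.6.
With the ceiling, 8776 units are sold at 2644 (assume they go to the highest-value buyers). The demand price at Q = 8776 is 7156, so CS = ½ · [(8911.2 - 2644) + (7156 - 2644)] · 8776 = 47299129.6.
Change in consumer surplus = 47299129.6 - 40224313.6 = 7074816.

7074816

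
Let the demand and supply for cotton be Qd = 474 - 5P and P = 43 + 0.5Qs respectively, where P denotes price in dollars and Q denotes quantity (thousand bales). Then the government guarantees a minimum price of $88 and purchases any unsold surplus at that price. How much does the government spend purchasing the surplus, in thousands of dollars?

Rearranging supply gives Qs = 2P - 86. Equilibrium: 474 - 5P = 2P - 86, so 560 = 7P and P* = 80, Q* = 74.
Because the floor (88) lies above the market-clearing price, it is binding.
At P = 88: Qd = 474 - 5·88 = 34 and Qs = 2·88 - 86 = 90.
Surplus = Qs - Qd = 56.
Government expenditure = surplus × support price = 56 × 88 = 4928.

4928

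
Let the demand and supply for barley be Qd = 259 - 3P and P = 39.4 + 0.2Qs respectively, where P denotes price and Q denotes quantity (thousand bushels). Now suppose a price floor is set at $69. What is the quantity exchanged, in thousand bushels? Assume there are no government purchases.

52

Rearranging supply gives Qs = 5P - 197. In a free market, 259 - 3P = 5P - 197 gives the equilibrium P* = 57, Q* = 88.
Since 69 > 57, the floor is binding.
At P = 69: Qd = 259 - 3·69 = 52 and Qs = 5·69 - 197 = 148.
The quantity actually transacted is the short side, demand: 52.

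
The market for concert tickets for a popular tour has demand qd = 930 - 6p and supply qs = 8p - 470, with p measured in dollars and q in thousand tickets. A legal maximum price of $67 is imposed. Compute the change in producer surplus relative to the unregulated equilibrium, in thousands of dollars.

-6534

Without the control the market clears where 930 - 6p = 8p - 470, i.e. p* = 100 and q* = 330.
The ceiling of 67 is below the equilibrium price 100, so it binds.
At p = 67: qd = 930 - 6·67 = 528 and qs = 8·67 - 470 = 66.
Producer surplus without the control is ½ · (100 - 58.75) · 330 = 6806.25.
With the ceiling, producers sell 66 units at 67, so PS = ½ · (67 - 58.75) · 66 = 272.25.
Change in producer surplus = 272.25 - 6806.25 = -6534.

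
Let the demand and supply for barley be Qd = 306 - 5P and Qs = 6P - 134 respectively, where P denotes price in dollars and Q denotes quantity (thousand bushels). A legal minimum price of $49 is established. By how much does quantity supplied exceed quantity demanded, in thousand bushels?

99

Equilibrium: 306 - 5P = 6P - 134, so 440 = 11P and P* = 40, Q* = 106.
Since 49 > 40, the floor is binding.
At P = 49: Qd = 306 - 5·49 = 61 and Qs = 6·49 - 134 = 160.
Surplus = Qs - Qd = 160 - 61 = 99.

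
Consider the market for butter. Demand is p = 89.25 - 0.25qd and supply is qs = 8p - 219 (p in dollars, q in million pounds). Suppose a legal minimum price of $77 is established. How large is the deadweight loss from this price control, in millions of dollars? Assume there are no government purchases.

2523

Rearranging demand gives qd = 357 - 4p. In a free market, 357 - 4p = 8p - 219 gives the equilibrium p* = 48, q* = 165.
Because the floor (77) lies above the market-clearing price, it is binding.
At p = 77: qd = 357 - 4·77 = 49 and qs = 8·77 - 219 = 397.
Quantity traded falls to 49. At q = 49 the demand price is (357 - 49)/4 = 77 and the supply price is (219 + 49)/8 = 33.5.
Deadweight loss = ½ · (77 - 33.5) · (165 - 49) = ½ · 43.5 · 116 = 2523.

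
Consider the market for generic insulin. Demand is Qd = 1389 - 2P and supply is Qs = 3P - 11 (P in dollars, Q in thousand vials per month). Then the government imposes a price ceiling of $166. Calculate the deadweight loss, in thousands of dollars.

48735

Setting quantity demanded equal to quantity supplied, 1389 - 2P = 3P - 11, gives P* = 280 and Q* = 829.
Since 166 < 280, the ceiling is binding.
At P = 166: Qd = 1389 - 2·166 = 1057 and Qs = 3·166 - 11 = 487.
Quantity traded falls to 487. At Q = 487 the demand price is (1389 - 487)/2 = 451 and the supply price is (11 + 487)/3 = 166.
Deadweight loss = ½ · (451 - 166) · (829 - 487) = ½ · 285 · 342 = 48735.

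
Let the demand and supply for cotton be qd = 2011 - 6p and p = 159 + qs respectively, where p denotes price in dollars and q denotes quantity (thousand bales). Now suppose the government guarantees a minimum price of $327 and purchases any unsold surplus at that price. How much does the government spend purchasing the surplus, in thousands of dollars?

Rearranging supply gives qs = p - 159. Without the control the market clears where 2011 - 6p = p - 159, i.e. p* = 310 and q* = 151.
Since 327 > 310, the floor is binding.
At p = 327: qd = 2011 - 6·327 = 49 and qs = 327 - 159 = 168.
Surplus = qs - qd = 119.
Government expenditure = surplus × support price = 119 × 327 = 38913.

38913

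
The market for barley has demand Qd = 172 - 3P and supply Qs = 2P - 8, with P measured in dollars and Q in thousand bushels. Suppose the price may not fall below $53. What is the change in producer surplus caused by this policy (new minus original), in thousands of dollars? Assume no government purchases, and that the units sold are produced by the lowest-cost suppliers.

-429.25

Without the control the market clears where 172 - 3P = 2P - 8, i.e. P* = 36 and Q* = 64.
Since 53 > 36, the floor is binding.
At P = 53: Qd = 172 - 3·53 = 13 and Qs = 2·53 - 8 = 98.
Producer surplus without the control is ½ · (36 - 4) · 64 = 1024.
With the floor, 13 units are sold at 53. The supply price at Q = 13 is 10.5, so PS = ½ · [(53 - 4) + (53 - 10.5)] · 13 = 594.75.
Change in producer surplus = 594.75 - 1024 = -429.25.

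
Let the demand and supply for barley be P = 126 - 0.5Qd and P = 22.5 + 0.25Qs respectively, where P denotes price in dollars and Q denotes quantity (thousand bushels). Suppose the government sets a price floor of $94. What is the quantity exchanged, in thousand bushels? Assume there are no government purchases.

Rearranging demand gives Qd = 252 - 2P; rearranging supply gives Qs = 4P - 90. Equilibrium: 252 - 2P = 4P - 90, so 342 = 6P and P* = 57, Q* = 138.
Since 94 > 57, the floor is binding.
At P = 94: Qd = 252 - 2·94 = 64 and Qs = 4·94 - 90 = 286.
The quantity actually transacted is the short side, demand: 64.

64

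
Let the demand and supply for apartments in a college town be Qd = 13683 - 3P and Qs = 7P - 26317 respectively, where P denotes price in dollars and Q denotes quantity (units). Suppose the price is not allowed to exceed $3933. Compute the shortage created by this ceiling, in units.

Equilibrium: 13683 - 3P = 7P - 26317, so 40000 = 10P and P* = 4000, Q* = 1683.
Since 3933 < 4000, the ceiling is binding.
At P = 3933: Qd = 13683 - 3·3933 = 1884 and Qs = 7·3933 - 26317 = 1214.
Shortage = Qd - Qs = 1884 - 1214 = 670.

670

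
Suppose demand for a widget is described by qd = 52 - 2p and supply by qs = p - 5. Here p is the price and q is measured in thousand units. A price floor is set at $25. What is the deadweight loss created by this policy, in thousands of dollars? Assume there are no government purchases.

Without the control the market clears where 52 - 2p = p - 5, i.e. p* = 19 and q* = 14.
Since 25 > 19, the floor is binding.
At p = 25: qd = 52 - 2·25 = 2 and qs = 25 - 5 = 20.
Quantity traded falls to 2. At q = 2 the demand price is (52 - 2)/2 = 25 and the supply price is 5 + 2 = 7.
Deadweight loss = ½ · (25 - 7) · (14 - 2) = ½ · 18 · 12 = 108.

108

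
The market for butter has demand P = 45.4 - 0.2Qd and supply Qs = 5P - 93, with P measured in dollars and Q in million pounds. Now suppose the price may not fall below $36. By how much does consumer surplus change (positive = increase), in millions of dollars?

Rearranging demand gives Qd = 227 - 5P. Without the control the market clears where 227 - 5P = 5P - 93, i.e. P* = 32 and Q* = 67.
Because the floor (36) lies above the market-clearing price, it is binding.
At P = 36: Qd = 227 - 5·36 = 47 and Qs = 5·36 - 93 = 87.
Consumer surplus without the control is ½ · (45.4 - 32) · 67 = 448.9.
With the floor, consumers buy 47 units at 36, so CS = ½ · (45.4 - 36) · 47 = 220.9.
Change in consumer surplus = 220.9 - 448.9 = -228.

-228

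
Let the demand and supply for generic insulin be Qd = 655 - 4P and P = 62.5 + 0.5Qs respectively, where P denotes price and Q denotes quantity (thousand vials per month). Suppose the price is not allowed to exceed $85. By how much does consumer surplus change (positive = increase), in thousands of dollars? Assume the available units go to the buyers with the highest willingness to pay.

Rearranging supply gives Qs = 2P - 125. Setting quantity demanded equal to quantity supplied, 655 - 4P = 2P - 125, gives P* = 130 and Q* = 135.
The ceiling of 85 is below the equilibrium price 130, so it binds.
At P = 85: Qd = 655 - 4·85 = 315 and Qs = 2·85 - 125 = 45.
Consumer surplus without the control is ½ · (163.75 - 130) · 135 = 2278.125.
With the ceiling, 45 units are sold at 85 (assume they go to the highest-value buyers). The demand price at Q = 45 is 152.5, so CS = ½ · [(163.75 - 85) + (152.5 - 85)] · 45 = 3290.625.
Change in consumer surplus = 3290.625 - 2278.125 = 1012.5.

1012.5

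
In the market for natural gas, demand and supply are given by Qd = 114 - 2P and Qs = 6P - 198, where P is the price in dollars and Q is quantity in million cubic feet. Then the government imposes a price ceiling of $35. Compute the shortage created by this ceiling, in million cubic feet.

32

In a free market, 114 - 2P = 6P - 198 gives the equilibrium P* = 39, Q* = 36.
Since 35 < 39, the ceiling is binding.
At P = 35: Qd = 114 - 2·35 = 44 and Qs = 6·35 - 198 = 12.
Shortage = Qd - Qs = 44 - 12 = 32.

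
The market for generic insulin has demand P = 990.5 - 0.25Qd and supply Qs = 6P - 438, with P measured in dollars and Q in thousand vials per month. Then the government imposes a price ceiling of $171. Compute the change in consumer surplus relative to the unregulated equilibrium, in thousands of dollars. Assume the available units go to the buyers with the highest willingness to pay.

-167452.5

Rearranging demand gives Qd = 3962 - 4P. Setting quantity demanded equal to quantity supplied, 3962 - 4P = 6P - 438, gives P* = 440 and Q* = 2202.
Because the ceiling (171) lies below the market-clearing price, it is binding.
At P = 171: Qd = 3962 - 4·171 = 3278 and Qs = 6·171 - 438 = 588.
Consumer surplus without the control is ½ · (990.5 - 440) · 2202 = 606100.5.
With the ceiling, 588 units are sold at 171 (assume they go to the highest-value buyers). The demand price at Q = 588 is 843.5, so CS = ½ · [(990.5 - 171) + (843.5 - 171)] · 588 = 438648.
Change in consumer surplus = 438648 - 606100.5 = -167452.5.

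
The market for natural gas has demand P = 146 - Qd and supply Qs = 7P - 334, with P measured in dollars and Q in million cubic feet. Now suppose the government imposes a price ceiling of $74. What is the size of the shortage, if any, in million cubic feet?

0

Rearranging demand gives Qd = 146 - P. Without the control the market clears where 146 - P = 7P - 334, i.e. P* = 60 and Q* = 86.
The ceiling of 74 is above the equilibrium price 60, so it is not binding; the market clears at P* = 60, Q* = 86.
Since the control does not bind, there is no shortage.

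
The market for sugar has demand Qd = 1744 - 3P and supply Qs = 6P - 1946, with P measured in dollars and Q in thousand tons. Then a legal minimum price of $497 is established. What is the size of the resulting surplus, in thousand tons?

783

Setting quantity demanded equal to quantity supplied, 1744 - 3P = 6P - 1946, gives P* = 410 and Q* = 514.
The floor of 497 is above the equilibrium price 410, so it binds.
At P = 497: Qd = 1744 - 3·497 = 253 and Qs = 6·497 - 1946 = 1036.
Surplus = Qs - Qd = 1036 - 253 = 783.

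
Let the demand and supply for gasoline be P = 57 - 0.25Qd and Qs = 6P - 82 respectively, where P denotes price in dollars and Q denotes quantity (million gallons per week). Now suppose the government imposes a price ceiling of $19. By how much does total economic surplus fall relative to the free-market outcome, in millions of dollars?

1080

Rearranging demand gives Qd = 228 - 4P. Setting quantity demanded equal to quantity supplied, 228 - 4P = 6P - 82, gives P* = 31 and Q* = 104.
Because the ceiling (19) lies below the market-clearing price, it is binding.
At P = 19: Qd = 228 - 4·19 = 152 and Qs = 6·19 - 82 = 32.
Quantity traded falls to 32. At Q = 32 the demand price is (228 - 32)/4 = 49 and the supply price is (82 + 32)/6 = 19.
Deadweight loss = ½ · (49 - 19) · (104 - 32) = ½ · 30 · 72 = 1080.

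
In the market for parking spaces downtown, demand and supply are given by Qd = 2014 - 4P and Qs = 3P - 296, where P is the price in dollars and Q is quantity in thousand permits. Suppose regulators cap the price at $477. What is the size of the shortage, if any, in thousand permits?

In a free market, 2014 - 4P = 3P - 296 gives the equilibrium P* = 330, Q* = 694.
The ceiling of 477 is above the equilibrium price 330, so it is not binding; the market clears at P* = 330, Q* = 694.
Since the control does not bind, there is no shortage.

0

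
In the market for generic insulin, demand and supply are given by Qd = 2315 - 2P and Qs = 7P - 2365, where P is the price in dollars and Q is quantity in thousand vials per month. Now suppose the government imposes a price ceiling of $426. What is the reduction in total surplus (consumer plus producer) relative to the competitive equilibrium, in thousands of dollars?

139167

Setting quantity demanded equal to quantity supplied, 2315 - 2P = 7P - 2365, gives P* = 520 and Q* = 1275.
The ceiling of 426 is below the equilibrium price 520, so it binds.
At P = 426: Qd = 2315 - 2·426 = 1463 and Qs = 7·426 - 2365 = 617.
Quantity traded falls to 617. At Q = 617 the demand price is (2315 - 617)/2 = 849 and the supply price is (2365 + 617)/7 = 426.
Deadweight loss = ½ · (849 - 426) · (1275 - 617) = ½ · 423 · 658 = 139167.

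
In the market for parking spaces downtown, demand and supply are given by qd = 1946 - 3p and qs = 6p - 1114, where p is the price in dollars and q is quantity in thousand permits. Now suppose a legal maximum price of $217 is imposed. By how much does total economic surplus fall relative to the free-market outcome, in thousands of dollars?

136161

Equilibrium: 1946 - 3p = 6p - 1114, so 3060 = 9p and p* = 340, q* = 926.
Because the ceiling (217) lies below the market-clearing price, it is binding.
At p = 217: qd = 1946 - 3·217 = 1295 and qs = 6·217 - 1114 = 188.
Quantity traded falls to 188. At q = 188 the demand price is (1946 - 188)/3 = 586 and the supply price is (1114 + 188)/6 = 217.
Deadweight loss = ½ · (586 - 217) · (926 - 188) = ½ · 369 · 738 = 136161.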